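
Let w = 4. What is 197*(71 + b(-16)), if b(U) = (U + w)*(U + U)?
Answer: 89635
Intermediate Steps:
b(U) = 2*U*(4 + U) (b(U) = (U + 4)*(U + U) = (4 + U)*(2*U) = 2*U*(4 + U))
197*(71 + b(-16)) = 197*(71 + 2*(-16)*(4 - 16)) = 197*(71 + 2*(-16)*(-12)) = 197*(71 + 384) = 197*455 = 89635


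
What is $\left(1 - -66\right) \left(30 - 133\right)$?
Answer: $-6901$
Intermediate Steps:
$\left(1 - -66\right) \left(30 - 133\right) = \left(1 + 66\right) \left(-103\right) = 67 \left(-103\right) = -6901$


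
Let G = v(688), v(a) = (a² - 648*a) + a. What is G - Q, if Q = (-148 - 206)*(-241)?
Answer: -57106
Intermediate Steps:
v(a) = a² - 647*a
G = 28208 (G = 688*(-647 + 688) = 688*41 = 28208)
Q = 85314 (Q = -354*(-241) = 85314)
G - Q = 28208 - 1*85314 = 28208 - 85314 = -57106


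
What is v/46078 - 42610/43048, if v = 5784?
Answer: -428598487/495891436 ≈ -0.86430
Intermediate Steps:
v/46078 - 42610/43048 = 5784/46078 - 42610/43048 = 5784*(1/46078) - 42610*1/43048 = 2892/23039 - 21305/21524 = -428598487/495891436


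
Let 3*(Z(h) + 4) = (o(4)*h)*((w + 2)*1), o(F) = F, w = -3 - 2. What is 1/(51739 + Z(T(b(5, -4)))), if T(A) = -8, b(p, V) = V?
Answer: 1/51767 ≈ 1.9317e-5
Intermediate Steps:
w = -5
Z(h) = -4 - 4*h (Z(h) = -4 + ((4*h)*((-5 + 2)*1))/3 = -4 + ((4*h)*(-3*1))/3 = -4 + ((4*h)*(-3))/3 = -4 + (-12*h)/3 = -4 - 4*h)
1/(51739 + Z(T(b(5, -4)))) = 1/(51739 + (-4 - 4*(-8))) = 1/(51739 + (-4 + 32)) = 1/(51739 + 28) = 1/51767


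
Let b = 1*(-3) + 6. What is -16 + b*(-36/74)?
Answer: -646/37 ≈ -17.459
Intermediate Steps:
b = 3 (b = -3 + 6 = 3)
-16 + b*(-36/74) = -16 + 3*(-36/74) = -16 + 3*(-36*1/74) = -16 + 3*(-18/37) = -16 - 54/37 = -646/37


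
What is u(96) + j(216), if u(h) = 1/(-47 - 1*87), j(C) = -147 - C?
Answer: -48643/134 ≈ -363.01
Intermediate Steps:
u(h) = -1/134 (u(h) = 1/(-47 - 87) = 1/(-134) = -1/134)
u(96) + j(216) = -1/134 + (-147 - 1*216) = -1/134 + (-147 - 216) = -1/134 - 363 = -48643/134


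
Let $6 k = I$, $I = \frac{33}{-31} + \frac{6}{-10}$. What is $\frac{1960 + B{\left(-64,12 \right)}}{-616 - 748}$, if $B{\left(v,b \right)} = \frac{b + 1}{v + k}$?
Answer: $- \frac{19525465}{13589532} \approx -1.4368$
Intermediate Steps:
$I = - \frac{258}{155}$ ($I = 33 \left(- \frac{1}{31}\right) + 6 \left(- \frac{1}{10}\right) = - \frac{33}{31} - \frac{3}{5} = - \frac{258}{155} \approx -1.6645$)
$k = - \frac{43}{155}$ ($k = \frac{1}{6} \left(- \frac{258}{155}\right) = - \frac{43}{155} \approx -0.27742$)
$B{\left(v,b \right)} = \frac{1 + b}{- \frac{43}{155} + v}$ ($B{\left(v,b \right)} = \frac{b + 1}{v - \frac{43}{155}} = \frac{1 + b}{- \frac{43}{155} + v}$)
$\frac{1960 + B{\left(-64,12 \right)}}{-616 - 748} = \frac{1960 + \frac{155 \left(1 + 12\right)}{-43 + 155 \left(-64\right)}}{-616 - 748} = \frac{1960 + 155 \frac{1}{-43 - 9920} \cdot 13}{-1364} = \left(1960 + 155 \frac{1}{-9963} \cdot 13\right) \left(- \frac{1}{1364}\right) = \left(1960 + 155 \left(- \frac{1}{9963}\right) 13\right) \left(- \frac{1}{1364}\right) = \left(1960 - \frac{2015}{9963}\right) \left(- \frac{1}{1364}\right) = \frac{19525465}{9963} \left(- \frac{1}{1364}\right) = - \frac{19525465}{13589532}$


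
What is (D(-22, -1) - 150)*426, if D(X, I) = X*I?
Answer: -54528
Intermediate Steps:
D(X, I) = I*X
(D(-22, -1) - 150)*426 = (-1*(-22) - 150)*426 = (22 - 150)*426 = -128*426 = -54528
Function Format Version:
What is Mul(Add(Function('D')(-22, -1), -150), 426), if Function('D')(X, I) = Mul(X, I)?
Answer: -54528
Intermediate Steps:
Function('D')(X, I) = Mul(I, X)
Mul(Add(Function('D')(-22, -1), -150), 426) = Mul(Add(Mul(-1, -22), -150), 426) = Mul(Add(22, -150), 426) = Mul(-128, 426) = -54528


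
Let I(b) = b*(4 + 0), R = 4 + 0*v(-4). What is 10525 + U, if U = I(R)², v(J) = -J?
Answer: 10781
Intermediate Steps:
R = 4 (R = 4 + 0*(-1*(-4)) = 4 + 0*4 = 4 + 0 = 4)
I(b) = 4*b (I(b) = b*4 = 4*b)
U = 256 (U = (4*4)² = 16² = 256)
10525 + U = 10525 + 256 = 10781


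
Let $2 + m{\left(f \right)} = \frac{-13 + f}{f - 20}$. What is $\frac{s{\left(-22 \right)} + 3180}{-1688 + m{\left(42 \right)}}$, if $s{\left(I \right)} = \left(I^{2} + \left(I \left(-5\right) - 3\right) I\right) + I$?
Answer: $- \frac{28336}{37151} \approx -0.76272$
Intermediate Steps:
$m{\left(f \right)} = -2 + \frac{-13 + f}{-20 + f}$ ($m{\left(f \right)} = -2 + \frac{-13 + f}{f - 20} = -2 + \frac{-13 + f}{-20 + f}$)
$s{\left(I \right)} = I + I^{2} + I \left(-3 - 5 I\right)$ ($s{\left(I \right)} = \left(I^{2} + \left(- 5 I - 3\right) I\right) + I = \left(I^{2} + \left(-3 - 5 I\right) I\right) + I = \left(I^{2} + I \left(-3 - 5 I\right)\right) + I = I + I^{2} + I \left(-3 - 5 I\right)$)
$\frac{s{\left(-22 \right)} + 3180}{-1688 + m{\left(42 \right)}} = \frac{\left(-2\right) \left(-22\right) \left(1 + 2 \left(-22\right)\right) + 3180}{-1688 + \frac{27 - 42}{-20 + 42}} = \frac{\left(-2\right) \left(-22\right) \left(1 - 44\right) + 3180}{-1688 + \frac{27 - 42}{22}} = \frac{\left(-2\right) \left(-22\right) \left(-43\right) + 3180}{-1688 + \frac{1}{22} \left(-15\right)} = \frac{-1892 + 3180}{-1688 - \frac{15}{22}} = \frac{1288}{- \frac{37151}{22}} = 1288 \left(- \frac{22}{37151}\right) = - \frac{28336}{37151}$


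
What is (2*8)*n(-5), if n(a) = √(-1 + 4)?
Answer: 16*√3 ≈ 27.713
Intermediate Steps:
n(a) = √3
(2*8)*n(-5) = (2*8)*√3 = 16*√3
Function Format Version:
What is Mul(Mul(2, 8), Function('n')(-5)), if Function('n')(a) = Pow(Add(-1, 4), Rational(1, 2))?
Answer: Mul(16, Pow(3, Rational(1, 2))) ≈ 27.713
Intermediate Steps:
Function('n')(a) = Pow(3, Rational(1, 2))
Mul(Mul(2, 8), Function('n')(-5)) = Mul(Mul(2, 8), Pow(3, Rational(1, 2))) = Mul(16, Pow(3, Rational(1, 2)))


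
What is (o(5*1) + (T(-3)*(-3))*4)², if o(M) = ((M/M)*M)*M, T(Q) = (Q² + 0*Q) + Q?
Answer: 2209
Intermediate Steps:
T(Q) = Q + Q² (T(Q) = (Q² + 0) + Q = Q² + Q = Q + Q²)
o(M) = M² (o(M) = (1*M)*M = M*M = M²)
(o(5*1) + (T(-3)*(-3))*4)² = ((5*1)² + (-3*(1 - 3)*(-3))*4)² = (5² + (-3*(-2)*(-3))*4)² = (25 + (6*(-3))*4)² = (25 - 18*4)² = (25 - 72)² = (-47)² = 2209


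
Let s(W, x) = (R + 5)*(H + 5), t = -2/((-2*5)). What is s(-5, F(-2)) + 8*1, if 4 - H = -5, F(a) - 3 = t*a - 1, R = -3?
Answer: 36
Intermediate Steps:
t = ⅕ (t = -2/(-10) = -2*(-⅒) = ⅕ ≈ 0.20000)
F(a) = 2 + a/5 (F(a) = 3 + (a/5 - 1) = 3 + (-1 + a/5) = 2 + a/5)
H = 9 (H = 4 - 1*(-5) = 4 + 5 = 9)
s(W, x) = 28 (s(W, x) = (-3 + 5)*(9 + 5) = 2*14 = 28)
s(-5, F(-2)) + 8*1 = 28 + 8*1 = 28 + 8 = 36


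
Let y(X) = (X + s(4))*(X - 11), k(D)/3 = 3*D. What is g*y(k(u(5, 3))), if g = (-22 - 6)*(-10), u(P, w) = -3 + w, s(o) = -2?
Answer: 6160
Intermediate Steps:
k(D) = 9*D (k(D) = 3*(3*D) = 9*D)
g = 280 (g = -28*(-10) = 280)
y(X) = (-11 + X)*(-2 + X) (y(X) = (X - 2)*(X - 11) = (-2 + X)*(-11 + X) = (-11 + X)*(-2 + X))
g*y(k(u(5, 3))) = 280*(22 + (9*(-3 + 3))**2 - 117*(-3 + 3)) = 280*(22 + (9*0)**2 - 117*0) = 280*(22 + 0**2 - 13*0) = 280*(22 + 0 + 0) = 280*22 = 6160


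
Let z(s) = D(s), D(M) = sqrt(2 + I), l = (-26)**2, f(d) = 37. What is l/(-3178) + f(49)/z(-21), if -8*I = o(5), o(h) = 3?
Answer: -338/1589 + 74*sqrt(26)/13 ≈ 28.812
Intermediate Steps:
l = 676
I = -3/8 (I = -1/8*3 = -3/8 ≈ -0.37500)
D(M) = sqrt(26)/4 (D(M) = sqrt(2 - 3/8) = sqrt(13/8) = sqrt(26)/4)
z(s) = sqrt(26)/4
l/(-3178) + f(49)/z(-21) = 676/(-3178) + 37/((sqrt(26)/4)) = 676*(-1/3178) + 37*(2*sqrt(26)/13) = -338/1589 + 74*sqrt(26)/13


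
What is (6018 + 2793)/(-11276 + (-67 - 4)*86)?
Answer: -2937/5794 ≈ -0.50690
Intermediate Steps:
(6018 + 2793)/(-11276 + (-67 - 4)*86) = 8811/(-11276 - 71*86) = 8811/(-11276 - 6106) = 8811/(-17382) = 8811*(-1/17382) = -2937/5794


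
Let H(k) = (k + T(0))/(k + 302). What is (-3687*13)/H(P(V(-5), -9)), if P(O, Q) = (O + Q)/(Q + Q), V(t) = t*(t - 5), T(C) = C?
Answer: 258587745/41 ≈ 6.3070e+6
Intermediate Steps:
V(t) = t*(-5 + t)
P(O, Q) = (O + Q)/(2*Q) (P(O, Q) = (O + Q)/((2*Q)) = (O + Q)*(1/(2*Q)) = (O + Q)/(2*Q))
H(k) = k/(302 + k) (H(k) = (k + 0)/(k + 302) = k/(302 + k))
(-3687*13)/H(P(V(-5), -9)) = (-3687*13)/((((½)*(-5*(-5 - 5) - 9)/(-9))/(302 + (½)*(-5*(-5 - 5) - 9)/(-9)))) = -47931*(-18*(302 + (½)*(-⅑)*(-5*(-10) - 9))/(-5*(-10) - 9)) = -47931*(-18*(302 + (½)*(-⅑)*(50 - 9))/(50 - 9)) = -47931/(((½)*(-⅑)*41)/(302 + (½)*(-⅑)*41)) = -47931/((-41/(18*(302 - 41/18)))) = -47931/((-41/(18*5395/18))) = -47931/((-41/18*18/5395)) = -47931/(-41/5395) = -47931*(-5395/41) = 258587745/41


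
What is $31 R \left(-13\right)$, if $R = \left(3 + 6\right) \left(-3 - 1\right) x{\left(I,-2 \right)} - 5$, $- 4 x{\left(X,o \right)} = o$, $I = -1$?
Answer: $9269$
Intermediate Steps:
$x{\left(X,o \right)} = - \frac{o}{4}$
$R = -23$ ($R = \left(3 + 6\right) \left(-3 - 1\right) \left(\left(- \frac{1}{4}\right) \left(-2\right)\right) - 5 = 9 \left(-4\right) \frac{1}{2} - 5 = \left(-36\right) \frac{1}{2} - 5 = -18 - 5 = -23$)
$31 R \left(-13\right) = 31 \left(-23\right) \left(-13\right) = \left(-713\right) \left(-13\right) = 9269$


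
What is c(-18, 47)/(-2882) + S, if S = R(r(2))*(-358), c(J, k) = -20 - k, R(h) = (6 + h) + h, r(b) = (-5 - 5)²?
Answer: -212541669/2882 ≈ -73748.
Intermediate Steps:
r(b) = 100 (r(b) = (-10)² = 100)
R(h) = 6 + 2*h
S = -73748 (S = (6 + 2*100)*(-358) = (6 + 200)*(-358) = 206*(-358) = -73748)
c(-18, 47)/(-2882) + S = (-20 - 1*47)/(-2882) - 73748 = (-20 - 47)*(-1/2882) - 73748 = -67*(-1/2882) - 73748 = 67/2882 - 73748 = -212541669/2882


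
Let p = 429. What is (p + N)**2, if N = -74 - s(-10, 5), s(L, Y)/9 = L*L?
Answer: 297025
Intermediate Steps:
s(L, Y) = 9*L**2 (s(L, Y) = 9*(L*L) = 9*L**2)
N = -974 (N = -74 - 9*(-10)**2 = -74 - 9*100 = -74 - 1*900 = -74 - 900 = -974)
(p + N)**2 = (429 - 974)**2 = (-545)**2 = 297025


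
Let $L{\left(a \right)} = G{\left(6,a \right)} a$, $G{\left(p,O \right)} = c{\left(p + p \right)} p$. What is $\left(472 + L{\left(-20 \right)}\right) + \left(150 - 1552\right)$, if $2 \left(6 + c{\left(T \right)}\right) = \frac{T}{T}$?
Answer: $-270$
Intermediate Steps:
$c{\left(T \right)} = - \frac{11}{2}$ ($c{\left(T \right)} = -6 + \frac{T \frac{1}{T}}{2} = -6 + \frac{1}{2} \cdot 1 = -6 + \frac{1}{2} = - \frac{11}{2}$)
$G{\left(p,O \right)} = - \frac{11 p}{2}$
$L{\left(a \right)} = - 33 a$ ($L{\left(a \right)} = \left(- \frac{11}{2}\right) 6 a = - 33 a$)
$\left(472 + L{\left(-20 \right)}\right) + \left(150 - 1552\right) = \left(472 - -660\right) + \left(150 - 1552\right) = \left(472 + 660\right) + \left(150 - 1552\right) = 1132 - 1402 = -270$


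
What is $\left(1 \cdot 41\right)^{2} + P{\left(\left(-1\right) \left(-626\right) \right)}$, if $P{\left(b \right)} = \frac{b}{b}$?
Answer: $1682$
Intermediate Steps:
$P{\left(b \right)} = 1$
$\left(1 \cdot 41\right)^{2} + P{\left(\left(-1\right) \left(-626\right) \right)} = \left(1 \cdot 41\right)^{2} + 1 = 41^{2} + 1 = 1681 + 1 = 1682$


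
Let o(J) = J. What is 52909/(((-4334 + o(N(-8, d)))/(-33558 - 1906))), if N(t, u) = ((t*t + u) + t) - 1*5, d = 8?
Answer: 1876364776/4275 ≈ 4.3892e+5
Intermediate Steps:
N(t, u) = -5 + t + u + t**2 (N(t, u) = ((t**2 + u) + t) - 5 = ((u + t**2) + t) - 5 = (t + u + t**2) - 5 = -5 + t + u + t**2)
52909/(((-4334 + o(N(-8, d)))/(-33558 - 1906))) = 52909/(((-4334 + (-5 - 8 + 8 + (-8)**2))/(-33558 - 1906))) = 52909/(((-4334 + (-5 - 8 + 8 + 64))/(-35464))) = 52909/(((-4334 + 59)*(-1/35464))) = 52909/((-4275*(-1/35464))) = 52909/(4275/35464) = 52909*(35464/4275) = 1876364776/4275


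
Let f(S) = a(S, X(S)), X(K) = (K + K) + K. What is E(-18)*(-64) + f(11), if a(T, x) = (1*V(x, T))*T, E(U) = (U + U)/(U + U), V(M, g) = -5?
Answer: -119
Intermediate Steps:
E(U) = 1 (E(U) = (2*U)/((2*U)) = (2*U)*(1/(2*U)) = 1)
X(K) = 3*K (X(K) = 2*K + K = 3*K)
a(T, x) = -5*T (a(T, x) = (1*(-5))*T = -5*T)
f(S) = -5*S
E(-18)*(-64) + f(11) = 1*(-64) - 5*11 = -64 - 55 = -119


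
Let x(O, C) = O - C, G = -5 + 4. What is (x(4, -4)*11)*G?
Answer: -88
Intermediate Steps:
G = -1
(x(4, -4)*11)*G = ((4 - 1*(-4))*11)*(-1) = ((4 + 4)*11)*(-1) = (8*11)*(-1) = 88*(-1) = -88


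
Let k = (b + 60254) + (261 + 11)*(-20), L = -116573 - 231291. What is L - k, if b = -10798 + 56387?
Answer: -448267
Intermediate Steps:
b = 45589
L = -347864
k = 100403 (k = (45589 + 60254) + (261 + 11)*(-20) = 105843 + 272*(-20) = 105843 - 5440 = 100403)
L - k = -347864 - 1*100403 = -347864 - 100403 = -448267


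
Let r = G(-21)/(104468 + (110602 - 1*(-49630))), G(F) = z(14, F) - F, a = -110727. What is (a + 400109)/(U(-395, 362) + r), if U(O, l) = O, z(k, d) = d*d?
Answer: -38299707700/52278019 ≈ -732.62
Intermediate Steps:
z(k, d) = d²
G(F) = F² - F
r = 231/132350 (r = (-21*(-1 - 21))/(104468 + (110602 - 1*(-49630))) = (-21*(-22))/(104468 + (110602 + 49630)) = 462/(104468 + 160232) = 462/264700 = 462*(1/264700) = 231/132350 ≈ 0.0017454)
(a + 400109)/(U(-395, 362) + r) = (-110727 + 400109)/(-395 + 231/132350) = 289382/(-52278019/132350) = 289382*(-132350/52278019) = -38299707700/52278019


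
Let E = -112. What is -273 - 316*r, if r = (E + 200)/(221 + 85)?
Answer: -55673/153 ≈ -363.88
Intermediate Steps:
r = 44/153 (r = (-112 + 200)/(221 + 85) = 88/306 = 88*(1/306) = 44/153 ≈ 0.28758)
-273 - 316*r = -273 - 316*44/153 = -273 - 13904/153 = -55673/153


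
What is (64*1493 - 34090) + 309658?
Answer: 371120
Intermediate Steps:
(64*1493 - 34090) + 309658 = (95552 - 34090) + 309658 = 61462 + 309658 = 371120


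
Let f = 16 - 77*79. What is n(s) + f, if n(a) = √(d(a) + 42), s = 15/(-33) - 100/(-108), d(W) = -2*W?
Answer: -6067 + √402402/99 ≈ -6060.6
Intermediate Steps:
f = -6067 (f = 16 - 6083 = -6067)
s = 140/297 (s = 15*(-1/33) - 100*(-1/108) = -5/11 + 25/27 = 140/297 ≈ 0.47138)
n(a) = √(42 - 2*a) (n(a) = √(-2*a + 42) = √(42 - 2*a))
n(s) + f = √(42 - 2*140/297) - 6067 = √(42 - 280/297) - 6067 = √(12194/297) - 6067 = √402402/99 - 6067 = -6067 + √402402/99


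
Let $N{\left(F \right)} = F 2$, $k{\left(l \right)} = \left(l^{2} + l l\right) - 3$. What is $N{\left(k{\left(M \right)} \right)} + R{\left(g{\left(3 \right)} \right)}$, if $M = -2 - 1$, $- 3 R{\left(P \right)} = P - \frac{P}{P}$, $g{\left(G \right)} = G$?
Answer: $\frac{88}{3} \approx 29.333$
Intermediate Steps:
$R{\left(P \right)} = \frac{1}{3} - \frac{P}{3}$ ($R{\left(P \right)} = - \frac{P - \frac{P}{P}}{3} = - \frac{P - 1}{3} = - \frac{-1 + P}{3} = \frac{1}{3} - \frac{P}{3}$)
$M = -3$
$k{\left(l \right)} = -3 + 2 l^{2}$ ($k{\left(l \right)} = \left(l^{2} + l^{2}\right) - 3 = 2 l^{2} - 3 = -3 + 2 l^{2}$)
$N{\left(F \right)} = 2 F$
$N{\left(k{\left(M \right)} \right)} + R{\left(g{\left(3 \right)} \right)} = 2 \left(-3 + 2 \left(-3\right)^{2}\right) + \left(\frac{1}{3} - 1\right) = 2 \left(-3 + 2 \cdot 9\right) + \left(\frac{1}{3} - 1\right) = 2 \left(-3 + 18\right) - \frac{2}{3} = 2 \cdot 15 - \frac{2}{3} = 30 - \frac{2}{3} = \frac{88}{3}$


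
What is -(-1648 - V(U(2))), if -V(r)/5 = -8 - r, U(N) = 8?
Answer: 1728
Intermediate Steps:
V(r) = 40 + 5*r (V(r) = -5*(-8 - r) = 40 + 5*r)
-(-1648 - V(U(2))) = -(-1648 - (40 + 5*8)) = -(-1648 - (40 + 40)) = -(-1648 - 1*80) = -(-1648 - 80) = -1*(-1728) = 1728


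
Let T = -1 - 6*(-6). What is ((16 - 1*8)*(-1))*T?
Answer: -280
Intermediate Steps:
T = 35 (T = -1 + 36 = 35)
((16 - 1*8)*(-1))*T = ((16 - 1*8)*(-1))*35 = ((16 - 8)*(-1))*35 = (8*(-1))*35 = -8*35 = -280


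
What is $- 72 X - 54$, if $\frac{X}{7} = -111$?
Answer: $55890$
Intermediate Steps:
$X = -777$ ($X = 7 \left(-111\right) = -777$)
$- 72 X - 54 = \left(-72\right) \left(-777\right) - 54 = 55944 - 54 = 55890$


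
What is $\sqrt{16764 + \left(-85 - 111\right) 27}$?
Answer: $4 \sqrt{717} \approx 107.11$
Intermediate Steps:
$\sqrt{16764 + \left(-85 - 111\right) 27} = \sqrt{16764 - 5292} = \sqrt{11472} = 4 \sqrt{717}$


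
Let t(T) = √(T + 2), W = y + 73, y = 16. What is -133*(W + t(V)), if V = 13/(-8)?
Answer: -11837 - 133*√6/4 ≈ -11918.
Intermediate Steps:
V = -13/8 (V = 13*(-⅛) = -13/8 ≈ -1.6250)
W = 89 (W = 16 + 73 = 89)
t(T) = √(2 + T)
-133*(W + t(V)) = -133*(89 + √(2 - 13/8)) = -133*(89 + √(3/8)) = -133*(89 + √6/4) = -11837 - 133*√6/4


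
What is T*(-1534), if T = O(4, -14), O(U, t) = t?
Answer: 21476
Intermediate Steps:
T = -14
T*(-1534) = -14*(-1534) = 21476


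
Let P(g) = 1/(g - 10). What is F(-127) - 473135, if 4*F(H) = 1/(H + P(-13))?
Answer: -5530001903/11688 ≈ -4.7314e+5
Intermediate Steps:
P(g) = 1/(-10 + g)
F(H) = 1/(4*(-1/23 + H)) (F(H) = 1/(4*(H + 1/(-10 - 13))) = 1/(4*(H + 1/(-23))) = 1/(4*(H - 1/23)) = 1/(4*(-1/23 + H)))
F(-127) - 473135 = 23/(4*(-1 + 23*(-127))) - 473135 = 23/(4*(-1 - 2921)) - 473135 = (23/4)/(-2922) - 473135 = (23/4)*(-1/2922) - 473135 = -23/11688 - 473135 = -5530001903/11688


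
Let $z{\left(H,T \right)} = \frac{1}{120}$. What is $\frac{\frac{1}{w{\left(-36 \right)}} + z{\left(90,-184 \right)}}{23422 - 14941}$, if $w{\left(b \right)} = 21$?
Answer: $\frac{47}{7124040} \approx 6.5974 \cdot 10^{-6}$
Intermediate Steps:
$z{\left(H,T \right)} = \frac{1}{120}$
$\frac{\frac{1}{w{\left(-36 \right)}} + z{\left(90,-184 \right)}}{23422 - 14941} = \frac{\frac{1}{21} + \frac{1}{120}}{23422 - 14941} = \frac{\frac{1}{21} + \frac{1}{120}}{8481} = \frac{47}{840} \cdot \frac{1}{8481} = \frac{47}{7124040}$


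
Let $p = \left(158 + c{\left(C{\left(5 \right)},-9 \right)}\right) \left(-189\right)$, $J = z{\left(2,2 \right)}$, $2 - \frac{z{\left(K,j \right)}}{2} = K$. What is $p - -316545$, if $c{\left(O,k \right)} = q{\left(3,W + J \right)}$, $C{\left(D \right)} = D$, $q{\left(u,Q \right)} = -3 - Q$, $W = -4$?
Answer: $286494$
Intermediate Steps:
$z{\left(K,j \right)} = 4 - 2 K$
$J = 0$ ($J = 4 - 4 = 0$)
$c{\left(O,k \right)} = 1$ ($c{\left(O,k \right)} = -3 - \left(-4 + 0\right) = -3 - -4 = -3 + 4 = 1$)
$p = -30051$ ($p = \left(158 + 1\right) \left(-189\right) = 159 \left(-189\right) = -30051$)
$p - -316545 = -30051 - -316545 = -30051 + 316545 = 286494$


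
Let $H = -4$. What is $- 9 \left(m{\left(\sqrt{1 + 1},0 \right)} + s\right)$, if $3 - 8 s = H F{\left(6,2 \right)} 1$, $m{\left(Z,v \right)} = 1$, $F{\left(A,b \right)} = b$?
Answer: $- \frac{171}{8} \approx -21.375$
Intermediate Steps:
$s = \frac{11}{8}$ ($s = \frac{3}{8} - \frac{\left(-4\right) 2 \cdot 1}{8} = \frac{3}{8} - \frac{\left(-8\right) 1}{8} = \frac{3}{8} - -1 = \frac{3}{8} + 1 = \frac{11}{8} \approx 1.375$)
$- 9 \left(m{\left(\sqrt{1 + 1},0 \right)} + s\right) = - 9 \left(1 + \frac{11}{8}\right) = \left(-9\right) \frac{19}{8} = - \frac{171}{8}$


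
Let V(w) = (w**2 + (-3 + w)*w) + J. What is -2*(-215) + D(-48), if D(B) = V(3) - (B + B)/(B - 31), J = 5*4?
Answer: 36165/79 ≈ 457.78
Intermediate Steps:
J = 20
V(w) = 20 + w**2 + w*(-3 + w) (V(w) = (w**2 + (-3 + w)*w) + 20 = (w**2 + w*(-3 + w)) + 20 = 20 + w**2 + w*(-3 + w))
D(B) = 29 - 2*B/(-31 + B) (D(B) = (20 - 3*3 + 2*3**2) - (B + B)/(B - 31) = (20 - 9 + 2*9) - 2*B/(-31 + B) = (20 - 9 + 18) - 2*B/(-31 + B) = 29 - 2*B/(-31 + B))
-2*(-215) + D(-48) = -2*(-215) + (-899 + 27*(-48))/(-31 - 48) = 430 + (-899 - 1296)/(-79) = 430 - 1/79*(-2195) = 430 + 2195/79 = 36165/79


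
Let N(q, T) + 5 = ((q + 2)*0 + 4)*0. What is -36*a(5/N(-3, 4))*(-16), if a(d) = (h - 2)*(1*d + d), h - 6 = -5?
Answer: 1152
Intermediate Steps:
h = 1 (h = 6 - 5 = 1)
N(q, T) = -5 (N(q, T) = -5 + ((q + 2)*0 + 4)*0 = -5 + ((2 + q)*0 + 4)*0 = -5 + (0 + 4)*0 = -5 + 4*0 = -5 + 0 = -5)
a(d) = -2*d (a(d) = (1 - 2)*(1*d + d) = -(d + d) = -2*d)
-36*a(5/N(-3, 4))*(-16) = -(-72)*5/(-5)*(-16) = -(-72)*5*(-⅕)*(-16) = -(-72)*(-1)*(-16) = -36*2*(-16) = -72*(-16) = 1152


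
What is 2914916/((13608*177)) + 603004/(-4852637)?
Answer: 3173156037757/2922034780098 ≈ 1.0859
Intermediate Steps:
2914916/((13608*177)) + 603004/(-4852637) = 2914916/2408616 + 603004*(-1/4852637) = 2914916*(1/2408616) - 603004/4852637 = 728729/602154 - 603004/4852637 = 3173156037757/2922034780098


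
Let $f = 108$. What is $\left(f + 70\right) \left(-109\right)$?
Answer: $-19402$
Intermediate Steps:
$\left(f + 70\right) \left(-109\right) = \left(108 + 70\right) \left(-109\right) = 178 \left(-109\right) = -19402$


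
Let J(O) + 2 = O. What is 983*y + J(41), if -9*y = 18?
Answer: -1927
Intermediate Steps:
y = -2 (y = -⅑*18 = -2)
J(O) = -2 + O
983*y + J(41) = 983*(-2) + (-2 + 41) = -1966 + 39 = -1927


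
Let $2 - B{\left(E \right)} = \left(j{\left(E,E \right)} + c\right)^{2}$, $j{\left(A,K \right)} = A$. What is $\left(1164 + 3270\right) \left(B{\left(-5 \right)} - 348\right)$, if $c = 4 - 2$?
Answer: $-1574070$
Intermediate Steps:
$c = 2$
$B{\left(E \right)} = 2 - \left(2 + E\right)^{2}$ ($B{\left(E \right)} = 2 - \left(E + 2\right)^{2} = 2 - \left(2 + E\right)^{2}$)
$\left(1164 + 3270\right) \left(B{\left(-5 \right)} - 348\right) = \left(1164 + 3270\right) \left(\left(2 - \left(2 - 5\right)^{2}\right) - 348\right) = 4434 \left(\left(2 - \left(-3\right)^{2}\right) - 348\right) = 4434 \left(\left(2 - 9\right) - 348\right) = 4434 \left(-7 - 348\right) = 4434 \left(-355\right) = -1574070$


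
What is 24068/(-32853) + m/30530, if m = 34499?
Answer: 398599607/1003002090 ≈ 0.39741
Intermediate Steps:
24068/(-32853) + m/30530 = 24068/(-32853) + 34499/30530 = 24068*(-1/32853) + 34499*(1/30530) = -24068/32853 + 34499/30530 = 398599607/1003002090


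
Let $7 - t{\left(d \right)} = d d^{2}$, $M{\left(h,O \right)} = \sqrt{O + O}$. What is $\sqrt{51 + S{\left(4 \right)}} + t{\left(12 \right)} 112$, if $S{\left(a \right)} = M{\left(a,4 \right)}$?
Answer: $-192752 + \sqrt{51 + 2 \sqrt{2}} \approx -1.9274 \cdot 10^{5}$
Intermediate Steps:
$M{\left(h,O \right)} = \sqrt{2} \sqrt{O}$ ($M{\left(h,O \right)} = \sqrt{2 O} = \sqrt{2} \sqrt{O}$)
$t{\left(d \right)} = 7 - d^{3}$ ($t{\left(d \right)} = 7 - d d^{2} = 7 - d^{3}$)
$S{\left(a \right)} = 2 \sqrt{2}$ ($S{\left(a \right)} = \sqrt{2} \sqrt{4} = \sqrt{2} \cdot 2 = 2 \sqrt{2}$)
$\sqrt{51 + S{\left(4 \right)}} + t{\left(12 \right)} 112 = \sqrt{51 + 2 \sqrt{2}} + \left(7 - 12^{3}\right) 112 = \sqrt{51 + 2 \sqrt{2}} + \left(7 - 1728\right) 112 = \sqrt{51 + 2 \sqrt{2}} - 192752 = -192752 + \sqrt{51 + 2 \sqrt{2}}$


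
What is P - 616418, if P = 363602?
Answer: -252816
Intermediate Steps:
P - 616418 = 363602 - 616418 = -252816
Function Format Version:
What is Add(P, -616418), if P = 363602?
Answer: -252816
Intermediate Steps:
Add(P, -616418) = Add(363602, -616418) = -252816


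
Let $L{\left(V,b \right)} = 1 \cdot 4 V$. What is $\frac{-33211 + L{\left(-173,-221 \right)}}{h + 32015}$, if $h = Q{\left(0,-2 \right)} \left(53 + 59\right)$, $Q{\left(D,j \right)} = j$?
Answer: $- \frac{11301}{10597} \approx -1.0664$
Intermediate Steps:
$L{\left(V,b \right)} = 4 V$
$h = -224$ ($h = - 2 \left(53 + 59\right) = \left(-2\right) 112 = -224$)
$\frac{-33211 + L{\left(-173,-221 \right)}}{h + 32015} = \frac{-33211 + 4 \left(-173\right)}{-224 + 32015} = \frac{-33211 - 692}{31791} = \left(-33903\right) \frac{1}{31791} = - \frac{11301}{10597}$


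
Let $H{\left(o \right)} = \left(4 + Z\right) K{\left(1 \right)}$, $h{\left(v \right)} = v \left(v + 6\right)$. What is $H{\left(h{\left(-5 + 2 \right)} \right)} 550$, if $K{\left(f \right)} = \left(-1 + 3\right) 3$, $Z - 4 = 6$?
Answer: $46200$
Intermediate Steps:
$Z = 10$ ($Z = 4 + 6 = 10$)
$h{\left(v \right)} = v \left(6 + v\right)$
$K{\left(f \right)} = 6$ ($K{\left(f \right)} = 2 \cdot 3 = 6$)
$H{\left(o \right)} = 84$ ($H{\left(o \right)} = \left(4 + 10\right) 6 = 14 \cdot 6 = 84$)
$H{\left(h{\left(-5 + 2 \right)} \right)} 550 = 84 \cdot 550 = 46200$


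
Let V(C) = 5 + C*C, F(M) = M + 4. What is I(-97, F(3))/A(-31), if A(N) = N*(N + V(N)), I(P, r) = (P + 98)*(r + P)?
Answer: 18/5797 ≈ 0.0031051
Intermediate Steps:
F(M) = 4 + M
I(P, r) = (98 + P)*(P + r)
V(C) = 5 + C²
A(N) = N*(5 + N + N²) (A(N) = N*(N + (5 + N²)) = N*(5 + N + N²))
I(-97, F(3))/A(-31) = ((-97)² + 98*(-97) + 98*(4 + 3) - 97*(4 + 3))/((-31*(5 - 31 + (-31)²))) = (9409 - 9506 + 98*7 - 97*7)/((-31*(5 - 31 + 961))) = (9409 - 9506 + 686 - 679)/((-31*935)) = -90/(-28985) = -90*(-1/28985) = 18/5797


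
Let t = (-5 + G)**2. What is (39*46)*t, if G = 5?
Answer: 0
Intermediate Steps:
t = 0 (t = (-5 + 5)**2 = 0**2 = 0)
(39*46)*t = (39*46)*0 = 1794*0 = 0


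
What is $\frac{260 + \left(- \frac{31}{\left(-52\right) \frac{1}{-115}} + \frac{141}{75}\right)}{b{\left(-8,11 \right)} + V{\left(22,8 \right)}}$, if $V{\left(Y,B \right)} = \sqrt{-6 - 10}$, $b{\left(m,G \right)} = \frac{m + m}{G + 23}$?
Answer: $- \frac{4272423}{761800} - \frac{72631191 i}{1523600} \approx -5.6083 - 47.671 i$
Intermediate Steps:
$b{\left(m,G \right)} = \frac{2 m}{23 + G}$
$V{\left(Y,B \right)} = 4 i$ ($V{\left(Y,B \right)} = \sqrt{-16} = 4 i$)
$\frac{260 + \left(- \frac{31}{\left(-52\right) \frac{1}{-115}} + \frac{141}{75}\right)}{b{\left(-8,11 \right)} + V{\left(22,8 \right)}} = \frac{260 + \left(- \frac{31}{\left(-52\right) \frac{1}{-115}} + \frac{141}{75}\right)}{2 \left(-8\right) \frac{1}{23 + 11} + 4 i} = \frac{260 + \left(- \frac{31}{\left(-52\right) \left(- \frac{1}{115}\right)} + 141 \cdot \frac{1}{75}\right)}{2 \left(-8\right) \frac{1}{34} + 4 i} = \frac{260 + \left(- \frac{31}{\frac{52}{115}} + \frac{47}{25}\right)}{2 \left(-8\right) \frac{1}{34} + 4 i} = \frac{260 + \left(\left(-31\right) \frac{115}{52} + \frac{47}{25}\right)}{- \frac{8}{17} + 4 i} = \left(260 + \left(- \frac{3565}{52} + \frac{47}{25}\right)\right) \frac{289 \left(- \frac{8}{17} - 4 i\right)}{4688} = \left(260 - \frac{86681}{1300}\right) \frac{289 \left(- \frac{8}{17} - 4 i\right)}{4688} = \frac{251319 \frac{289 \left(- \frac{8}{17} - 4 i\right)}{4688}}{1300} = \frac{72631191 \left(- \frac{8}{17} - 4 i\right)}{6094400}$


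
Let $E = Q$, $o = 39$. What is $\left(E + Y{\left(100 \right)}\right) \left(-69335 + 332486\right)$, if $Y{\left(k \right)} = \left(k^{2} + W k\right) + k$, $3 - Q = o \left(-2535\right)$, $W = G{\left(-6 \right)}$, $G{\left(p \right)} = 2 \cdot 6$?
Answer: $28990819368$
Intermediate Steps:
$G{\left(p \right)} = 12$
$W = 12$
$Q = 98868$ ($Q = 3 - 39 \left(-2535\right) = 3 - -98865 = 3 + 98865 = 98868$)
$Y{\left(k \right)} = k^{2} + 13 k$ ($Y{\left(k \right)} = \left(k^{2} + 12 k\right) + k = k^{2} + 13 k$)
$E = 98868$
$\left(E + Y{\left(100 \right)}\right) \left(-69335 + 332486\right) = \left(98868 + 100 \left(13 + 100\right)\right) \left(-69335 + 332486\right) = \left(98868 + 100 \cdot 113\right) 263151 = \left(98868 + 11300\right) 263151 = 110168 \cdot 263151 = 28990819368$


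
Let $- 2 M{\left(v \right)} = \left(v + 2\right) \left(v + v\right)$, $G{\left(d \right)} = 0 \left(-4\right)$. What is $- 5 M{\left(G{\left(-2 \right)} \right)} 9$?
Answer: $0$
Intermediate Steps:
$G{\left(d \right)} = 0$
$M{\left(v \right)} = - v \left(2 + v\right)$ ($M{\left(v \right)} = - \frac{\left(v + 2\right) \left(v + v\right)}{2} = - \frac{\left(2 + v\right) 2 v}{2} = - \frac{2 v \left(2 + v\right)}{2} = - v \left(2 + v\right)$)
$- 5 M{\left(G{\left(-2 \right)} \right)} 9 = - 5 \left(\left(-1\right) 0 \left(2 + 0\right)\right) 9 = - 5 \left(\left(-1\right) 0 \cdot 2\right) 9 = \left(-5\right) 0 \cdot 9 = 0 \cdot 9 = 0$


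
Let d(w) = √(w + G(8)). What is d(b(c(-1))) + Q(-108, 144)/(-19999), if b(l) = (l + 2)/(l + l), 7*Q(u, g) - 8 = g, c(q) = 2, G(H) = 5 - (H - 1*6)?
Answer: 279834/139993 ≈ 1.9989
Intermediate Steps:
G(H) = 11 - H (G(H) = 5 - (H - 6) = 5 - (-6 + H) = 5 + (6 - H) = 11 - H)
Q(u, g) = 8/7 + g/7
b(l) = (2 + l)/(2*l) (b(l) = (2 + l)/((2*l)) = (2 + l)*(1/(2*l)) = (2 + l)/(2*l))
d(w) = √(3 + w) (d(w) = √(w + (11 - 1*8)) = √(w + (11 - 8)) = √(w + 3) = √(3 + w))
d(b(c(-1))) + Q(-108, 144)/(-19999) = √(3 + (½)*(2 + 2)/2) + (8/7 + (⅐)*144)/(-19999) = √(3 + (½)*(½)*4) + (8/7 + 144/7)*(-1/19999) = √(3 + 1) + (152/7)*(-1/19999) = √4 - 152/139993 = 2 - 152/139993 = 279834/139993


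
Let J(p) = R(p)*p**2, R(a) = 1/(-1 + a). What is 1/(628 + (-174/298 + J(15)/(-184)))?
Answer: 383824/240783835 ≈ 0.0015941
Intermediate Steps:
J(p) = p**2/(-1 + p)
1/(628 + (-174/298 + J(15)/(-184))) = 1/(628 + (-174/298 + (15**2/(-1 + 15))/(-184))) = 1/(628 + (-174*1/298 + (225/14)*(-1/184))) = 1/(628 + (-87/149 + (225*(1/14))*(-1/184))) = 1/(628 + (-87/149 + (225/14)*(-1/184))) = 1/(628 + (-87/149 - 225/2576)) = 1/(628 - 257637/383824) = 1/(240783835/383824) = 383824/240783835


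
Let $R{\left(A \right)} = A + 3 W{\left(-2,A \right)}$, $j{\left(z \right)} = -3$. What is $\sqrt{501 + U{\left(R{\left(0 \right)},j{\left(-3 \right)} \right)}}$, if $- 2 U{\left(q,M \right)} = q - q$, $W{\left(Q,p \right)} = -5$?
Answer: $\sqrt{501} \approx 22.383$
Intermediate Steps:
$R{\left(A \right)} = -15 + A$ ($R{\left(A \right)} = A + 3 \left(-5\right) = A - 15 = -15 + A$)
$U{\left(q,M \right)} = 0$ ($U{\left(q,M \right)} = - \frac{q - q}{2} = \left(- \frac{1}{2}\right) 0 = 0$)
$\sqrt{501 + U{\left(R{\left(0 \right)},j{\left(-3 \right)} \right)}} = \sqrt{501 + 0} = \sqrt{501}$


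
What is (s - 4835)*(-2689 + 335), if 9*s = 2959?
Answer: 95468824/9 ≈ 1.0608e+7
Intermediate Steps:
s = 2959/9 (s = (1/9)*2959 = 2959/9 ≈ 328.78)
(s - 4835)*(-2689 + 335) = (2959/9 - 4835)*(-2689 + 335) = -40556/9*(-2354) = 95468824/9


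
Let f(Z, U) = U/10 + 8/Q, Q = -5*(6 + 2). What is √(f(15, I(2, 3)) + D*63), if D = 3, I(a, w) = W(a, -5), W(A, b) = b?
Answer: √18830/10 ≈ 13.722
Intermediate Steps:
Q = -40 (Q = -5*8 = -40)
I(a, w) = -5
f(Z, U) = -⅕ + U/10 (f(Z, U) = U/10 + 8/(-40) = U*(⅒) + 8*(-1/40) = U/10 - ⅕ = -⅕ + U/10)
√(f(15, I(2, 3)) + D*63) = √((-⅕ + (⅒)*(-5)) + 3*63) = √((-⅕ - ½) + 189) = √(-7/10 + 189) = √(1883/10) = √18830/10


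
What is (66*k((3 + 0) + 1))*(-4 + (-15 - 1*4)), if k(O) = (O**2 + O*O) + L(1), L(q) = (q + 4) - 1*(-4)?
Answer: -62238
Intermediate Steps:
L(q) = 8 + q (L(q) = (4 + q) + 4 = 8 + q)
k(O) = 9 + 2*O**2 (k(O) = (O**2 + O*O) + (8 + 1) = (O**2 + O**2) + 9 = 2*O**2 + 9 = 9 + 2*O**2)
(66*k((3 + 0) + 1))*(-4 + (-15 - 1*4)) = (66*(9 + 2*((3 + 0) + 1)**2))*(-4 + (-15 - 1*4)) = (66*(9 + 2*(3 + 1)**2))*(-4 + (-15 - 4)) = (66*(9 + 2*4**2))*(-4 - 19) = (66*(9 + 2*16))*(-23) = (66*(9 + 32))*(-23) = (66*41)*(-23) = 2706*(-23) = -62238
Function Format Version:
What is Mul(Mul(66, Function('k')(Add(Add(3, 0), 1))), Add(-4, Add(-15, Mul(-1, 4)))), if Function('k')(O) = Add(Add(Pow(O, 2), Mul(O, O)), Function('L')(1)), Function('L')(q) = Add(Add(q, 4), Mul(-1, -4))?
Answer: -62238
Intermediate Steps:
Function('L')(q) = Add(8, q) (Function('L')(q) = Add(Add(4, q), 4) = Add(8, q))
Function('k')(O) = Add(9, Mul(2, Pow(O, 2))) (Function('k')(O) = Add(Add(Pow(O, 2), Mul(O, O)), Add(8, 1)) = Add(Add(Pow(O, 2), Pow(O, 2)), 9) = Add(Mul(2, Pow(O, 2)), 9) = Add(9, Mul(2, Pow(O, 2))))
Mul(Mul(66, Function('k')(Add(Add(3, 0), 1))), Add(-4, Add(-15, Mul(-1, 4)))) = Mul(Mul(66, Add(9, Mul(2, Pow(Add(Add(3, 0), 1), 2)))), Add(-4, Add(-15, Mul(-1, 4)))) = Mul(Mul(66, Add(9, Mul(2, Pow(Add(3, 1), 2)))), Add(-4, Add(-15, -4))) = Mul(Mul(66, Add(9, Mul(2, Pow(4, 2)))), Add(-4, -19)) = Mul(Mul(66, Add(9, Mul(2, 16))), -23) = Mul(Mul(66, Add(9, 32)), -23) = Mul(Mul(66, 41), -23) = Mul(2706, -23) = -62238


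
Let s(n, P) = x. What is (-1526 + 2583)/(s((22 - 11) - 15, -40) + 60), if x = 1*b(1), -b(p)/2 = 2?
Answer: 151/8 ≈ 18.875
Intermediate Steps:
b(p) = -4 (b(p) = -2*2 = -4)
x = -4 (x = 1*(-4) = -4)
s(n, P) = -4
(-1526 + 2583)/(s((22 - 11) - 15, -40) + 60) = (-1526 + 2583)/(-4 + 60) = 1057/56 = 1057*(1/56) = 151/8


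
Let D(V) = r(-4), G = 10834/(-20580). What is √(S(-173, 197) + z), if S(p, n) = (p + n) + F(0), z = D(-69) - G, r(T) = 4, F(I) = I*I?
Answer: √61642770/1470 ≈ 5.3410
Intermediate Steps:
F(I) = I²
G = -5417/10290 (G = 10834*(-1/20580) = -5417/10290 ≈ -0.52643)
D(V) = 4
z = 46577/10290 (z = 4 - 1*(-5417/10290) = 4 + 5417/10290 = 46577/10290 ≈ 4.5264)
S(p, n) = n + p (S(p, n) = (p + n) + 0² = (n + p) + 0 = n + p)
√(S(-173, 197) + z) = √((197 - 173) + 46577/10290) = √(24 + 46577/10290) = √(293537/10290) = √61642770/1470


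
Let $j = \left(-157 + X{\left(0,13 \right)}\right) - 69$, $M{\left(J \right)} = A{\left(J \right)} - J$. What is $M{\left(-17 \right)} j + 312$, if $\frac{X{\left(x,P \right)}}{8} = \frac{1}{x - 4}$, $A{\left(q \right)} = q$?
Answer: $312$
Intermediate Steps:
$X{\left(x,P \right)} = \frac{8}{-4 + x}$ ($X{\left(x,P \right)} = \frac{8}{x - 4} = \frac{8}{-4 + x}$)
$M{\left(J \right)} = 0$ ($M{\left(J \right)} = J - J = 0$)
$j = -228$ ($j = \left(-157 + \frac{8}{-4 + 0}\right) - 69 = \left(-157 + \frac{8}{-4}\right) - 69 = \left(-157 + 8 \left(- \frac{1}{4}\right)\right) - 69 = \left(-157 - 2\right) - 69 = -159 - 69 = -228$)
$M{\left(-17 \right)} j + 312 = 0 \left(-228\right) + 312 = 0 + 312 = 312$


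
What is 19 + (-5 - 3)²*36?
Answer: 2323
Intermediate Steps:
19 + (-5 - 3)²*36 = 19 + (-8)²*36 = 19 + 64*36 = 19 + 2304 = 2323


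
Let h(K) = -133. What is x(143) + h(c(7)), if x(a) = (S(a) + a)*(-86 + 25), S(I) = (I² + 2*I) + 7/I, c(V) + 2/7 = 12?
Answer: -182138240/143 ≈ -1.2737e+6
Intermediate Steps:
c(V) = 82/7 (c(V) = -2/7 + 12 = 82/7)
S(I) = I² + 2*I + 7/I
x(a) = -61*a - 61*(7 + a²*(2 + a))/a (x(a) = ((7 + a²*(2 + a))/a + a)*(-86 + 25) = (a + (7 + a²*(2 + a))/a)*(-61) = -61*a - 61*(7 + a²*(2 + a))/a)
x(143) + h(c(7)) = (-427/143 - 183*143 - 61*143²) - 133 = (-427*1/143 - 26169 - 61*20449) - 133 = (-427/143 - 26169 - 1247389) - 133 = -182119221/143 - 133 = -182138240/143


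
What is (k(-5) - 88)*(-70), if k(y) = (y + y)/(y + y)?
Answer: 6090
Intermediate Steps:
k(y) = 1 (k(y) = (2*y)/((2*y)) = (2*y)*(1/(2*y)) = 1)
(k(-5) - 88)*(-70) = (1 - 88)*(-70) = -87*(-70) = 6090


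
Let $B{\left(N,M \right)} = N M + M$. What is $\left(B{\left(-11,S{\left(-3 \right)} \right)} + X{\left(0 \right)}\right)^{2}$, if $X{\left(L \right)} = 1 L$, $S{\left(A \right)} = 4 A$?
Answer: $14400$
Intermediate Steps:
$B{\left(N,M \right)} = M + M N$ ($B{\left(N,M \right)} = M N + M = M + M N$)
$X{\left(L \right)} = L$
$\left(B{\left(-11,S{\left(-3 \right)} \right)} + X{\left(0 \right)}\right)^{2} = \left(4 \left(-3\right) \left(1 - 11\right) + 0\right)^{2} = \left(\left(-12\right) \left(-10\right) + 0\right)^{2} = \left(120 + 0\right)^{2} = 120^{2} = 14400$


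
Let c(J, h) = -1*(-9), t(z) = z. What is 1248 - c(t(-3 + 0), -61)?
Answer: 1239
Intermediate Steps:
c(J, h) = 9
1248 - c(t(-3 + 0), -61) = 1248 - 1*9 = 1248 - 9 = 1239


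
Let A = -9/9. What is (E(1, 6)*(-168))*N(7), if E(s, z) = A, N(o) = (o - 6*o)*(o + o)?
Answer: -82320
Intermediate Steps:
N(o) = -10*o² (N(o) = (-5*o)*(2*o) = -10*o²)
A = -1 (A = -9*⅑ = -1)
E(s, z) = -1
(E(1, 6)*(-168))*N(7) = (-1*(-168))*(-10*7²) = 168*(-10*49) = 168*(-490) = -82320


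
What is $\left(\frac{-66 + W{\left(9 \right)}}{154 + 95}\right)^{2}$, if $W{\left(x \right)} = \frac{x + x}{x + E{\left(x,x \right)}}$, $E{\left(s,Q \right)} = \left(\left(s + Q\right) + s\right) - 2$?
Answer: $\frac{137641}{1990921} \approx 0.069134$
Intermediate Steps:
$E{\left(s,Q \right)} = -2 + Q + 2 s$ ($E{\left(s,Q \right)} = \left(\left(Q + s\right) + s\right) - 2 = \left(Q + 2 s\right) - 2 = -2 + Q + 2 s$)
$W{\left(x \right)} = \frac{2 x}{-2 + 4 x}$ ($W{\left(x \right)} = \frac{x + x}{x + \left(-2 + x + 2 x\right)} = \frac{2 x}{x + \left(-2 + 3 x\right)} = \frac{2 x}{-2 + 4 x}$)
$\left(\frac{-66 + W{\left(9 \right)}}{154 + 95}\right)^{2} = \left(\frac{-66 + \frac{9}{-1 + 2 \cdot 9}}{154 + 95}\right)^{2} = \left(\frac{-66 + \frac{9}{-1 + 18}}{249}\right)^{2} = \left(\left(-66 + \frac{9}{17}\right) \frac{1}{249}\right)^{2} = \left(\left(- \frac{1113}{17}\right) \frac{1}{249}\right)^{2} = \left(- \frac{371}{1411}\right)^{2} = \frac{137641}{1990921}$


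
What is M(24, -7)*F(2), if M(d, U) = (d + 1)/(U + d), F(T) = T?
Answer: 50/17 ≈ 2.9412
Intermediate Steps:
M(d, U) = (1 + d)/(U + d)
M(24, -7)*F(2) = ((1 + 24)/(-7 + 24))*2 = (25/17)*2 = 50/17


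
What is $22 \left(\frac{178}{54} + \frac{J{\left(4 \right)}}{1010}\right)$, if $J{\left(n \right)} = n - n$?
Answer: $\frac{1958}{27} \approx 72.519$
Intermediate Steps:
$J{\left(n \right)} = 0$
$22 \left(\frac{178}{54} + \frac{J{\left(4 \right)}}{1010}\right) = 22 \left(\frac{178}{54} + \frac{0}{1010}\right) = 22 \left(178 \cdot \frac{1}{54} + 0 \cdot \frac{1}{1010}\right) = 22 \left(\frac{89}{27} + 0\right) = 22 \cdot \frac{89}{27} = \frac{1958}{27}$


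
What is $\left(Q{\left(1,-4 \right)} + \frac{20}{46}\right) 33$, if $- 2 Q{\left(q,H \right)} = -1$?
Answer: $\frac{1419}{46} \approx 30.848$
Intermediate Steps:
$Q{\left(q,H \right)} = \frac{1}{2}$ ($Q{\left(q,H \right)} = \left(- \frac{1}{2}\right) \left(-1\right) = \frac{1}{2}$)
$\left(Q{\left(1,-4 \right)} + \frac{20}{46}\right) 33 = \left(\frac{1}{2} + \frac{20}{46}\right) 33 = \left(\frac{1}{2} + 20 \cdot \frac{1}{46}\right) 33 = \left(\frac{1}{2} + \frac{10}{23}\right) 33 = \frac{43}{46} \cdot 33 = \frac{1419}{46}$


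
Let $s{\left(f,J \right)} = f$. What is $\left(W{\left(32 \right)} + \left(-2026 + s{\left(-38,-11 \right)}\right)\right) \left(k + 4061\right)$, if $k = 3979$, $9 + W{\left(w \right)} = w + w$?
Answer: $-16152360$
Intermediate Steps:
$W{\left(w \right)} = -9 + 2 w$ ($W{\left(w \right)} = -9 + \left(w + w\right) = -9 + 2 w$)
$\left(W{\left(32 \right)} + \left(-2026 + s{\left(-38,-11 \right)}\right)\right) \left(k + 4061\right) = \left(\left(-9 + 2 \cdot 32\right) - 2064\right) \left(3979 + 4061\right) = \left(\left(-9 + 64\right) - 2064\right) 8040 = \left(55 - 2064\right) 8040 = \left(-2009\right) 8040 = -16152360$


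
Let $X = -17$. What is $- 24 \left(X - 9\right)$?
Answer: $624$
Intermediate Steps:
$- 24 \left(X - 9\right) = - 24 \left(-17 - 9\right) = \left(-24\right) \left(-26\right) = 624$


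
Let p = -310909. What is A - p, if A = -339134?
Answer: -28225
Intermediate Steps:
A - p = -339134 - 1*(-310909) = -339134 + 310909 = -28225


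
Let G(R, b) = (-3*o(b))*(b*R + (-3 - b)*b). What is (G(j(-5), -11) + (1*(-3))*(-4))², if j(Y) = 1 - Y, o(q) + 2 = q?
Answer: 35928036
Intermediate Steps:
o(q) = -2 + q
G(R, b) = (6 - 3*b)*(R*b + b*(-3 - b)) (G(R, b) = (-3*(-2 + b))*(b*R + (-3 - b)*b) = (6 - 3*b)*(R*b + b*(-3 - b)))
(G(j(-5), -11) + (1*(-3))*(-4))² = (3*(-11)*(-2 - 11)*(3 - 11 - (1 - 1*(-5))) + (1*(-3))*(-4))² = (3*(-11)*(-13)*(3 - 11 - (1 + 5)) - 3*(-4))² = (3*(-11)*(-13)*(3 - 11 - 1*6) + 12)² = (3*(-11)*(-13)*(3 - 11 - 6) + 12)² = (3*(-11)*(-13)*(-14) + 12)² = (-6006 + 12)² = (-5994)² = 35928036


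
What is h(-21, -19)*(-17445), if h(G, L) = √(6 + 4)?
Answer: -17445*√10 ≈ -55166.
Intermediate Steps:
h(G, L) = √10
h(-21, -19)*(-17445) = √10*(-17445) = -17445*√10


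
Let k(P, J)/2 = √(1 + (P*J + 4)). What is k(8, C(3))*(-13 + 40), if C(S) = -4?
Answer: 162*I*√3 ≈ 280.59*I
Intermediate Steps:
k(P, J) = 2*√(5 + J*P) (k(P, J) = 2*√(1 + (P*J + 4)) = 2*√(1 + (J*P + 4)) = 2*√(1 + (4 + J*P)) = 2*√(5 + J*P))
k(8, C(3))*(-13 + 40) = (2*√(5 - 4*8))*(-13 + 40) = (2*√(5 - 32))*27 = (2*√(-27))*27 = (2*(3*I*√3))*27 = (6*I*√3)*27 = 162*I*√3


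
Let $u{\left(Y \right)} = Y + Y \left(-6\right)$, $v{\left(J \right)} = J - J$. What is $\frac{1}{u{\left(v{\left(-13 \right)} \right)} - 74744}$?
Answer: $- \frac{1}{74744} \approx -1.3379 \cdot 10^{-5}$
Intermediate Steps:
$v{\left(J \right)} = 0$
$u{\left(Y \right)} = - 5 Y$ ($u{\left(Y \right)} = Y - 6 Y = - 5 Y$)
$\frac{1}{u{\left(v{\left(-13 \right)} \right)} - 74744} = \frac{1}{\left(-5\right) 0 - 74744} = \frac{1}{0 - 74744} = \frac{1}{-74744} = - \frac{1}{74744}$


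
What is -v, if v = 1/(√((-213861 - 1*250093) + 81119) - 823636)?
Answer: 823636/678376643331 + I*√382835/678376643331 ≈ 1.2141e-6 + 9.1208e-10*I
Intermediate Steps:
v = 1/(-823636 + I*√382835) (v = 1/(√((-213861 - 250093) + 81119) - 823636) = 1/(√(-463954 + 81119) - 823636) = 1/(√(-382835) - 823636) = 1/(I*√382835 - 823636) = 1/(-823636 + I*√382835) ≈ -1.2141e-6 - 9.12e-10*I)
-v = -(-823636/678376643331 - I*√382835/678376643331) = 823636/678376643331 + I*√382835/678376643331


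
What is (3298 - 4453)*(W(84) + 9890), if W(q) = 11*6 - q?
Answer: -11402160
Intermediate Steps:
W(q) = 66 - q
(3298 - 4453)*(W(84) + 9890) = (3298 - 4453)*((66 - 1*84) + 9890) = -1155*((66 - 84) + 9890) = -1155*(-18 + 9890) = -1155*9872 = -11402160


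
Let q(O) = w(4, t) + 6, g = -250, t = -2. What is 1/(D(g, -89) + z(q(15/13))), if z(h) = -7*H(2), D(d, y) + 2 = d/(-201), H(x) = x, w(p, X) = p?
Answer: -201/2966 ≈ -0.067768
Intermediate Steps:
D(d, y) = -2 - d/201 (D(d, y) = -2 + d/(-201) = -2 + d*(-1/201) = -2 - d/201)
q(O) = 10 (q(O) = 4 + 6 = 10)
z(h) = -14 (z(h) = -7*2 = -14)
1/(D(g, -89) + z(q(15/13))) = 1/((-2 - 1/201*(-250)) - 14) = 1/((-2 + 250/201) - 14) = 1/(-152/201 - 14) = 1/(-2966/201) = -201/2966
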